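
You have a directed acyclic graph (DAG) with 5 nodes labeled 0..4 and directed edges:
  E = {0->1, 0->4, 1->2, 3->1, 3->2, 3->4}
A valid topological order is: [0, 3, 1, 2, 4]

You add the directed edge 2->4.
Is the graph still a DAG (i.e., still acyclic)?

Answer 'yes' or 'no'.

Given toposort: [0, 3, 1, 2, 4]
Position of 2: index 3; position of 4: index 4
New edge 2->4: forward
Forward edge: respects the existing order. Still a DAG, same toposort still valid.
Still a DAG? yes

Answer: yes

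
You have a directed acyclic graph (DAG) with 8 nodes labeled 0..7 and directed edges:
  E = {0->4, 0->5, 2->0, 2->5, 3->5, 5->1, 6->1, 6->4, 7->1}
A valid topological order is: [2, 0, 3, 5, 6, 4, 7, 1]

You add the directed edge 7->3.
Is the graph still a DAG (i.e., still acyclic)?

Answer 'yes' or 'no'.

Given toposort: [2, 0, 3, 5, 6, 4, 7, 1]
Position of 7: index 6; position of 3: index 2
New edge 7->3: backward (u after v in old order)
Backward edge: old toposort is now invalid. Check if this creates a cycle.
Does 3 already reach 7? Reachable from 3: [1, 3, 5]. NO -> still a DAG (reorder needed).
Still a DAG? yes

Answer: yes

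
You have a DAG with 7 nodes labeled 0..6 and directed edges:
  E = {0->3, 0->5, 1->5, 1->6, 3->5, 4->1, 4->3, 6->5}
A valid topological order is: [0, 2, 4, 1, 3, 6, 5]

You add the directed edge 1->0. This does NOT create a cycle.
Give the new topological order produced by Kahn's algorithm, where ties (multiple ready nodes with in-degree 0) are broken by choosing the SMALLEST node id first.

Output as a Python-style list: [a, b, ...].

Answer: [2, 4, 1, 0, 3, 6, 5]

Derivation:
Old toposort: [0, 2, 4, 1, 3, 6, 5]
Added edge: 1->0
Position of 1 (3) > position of 0 (0). Must reorder: 1 must now come before 0.
Run Kahn's algorithm (break ties by smallest node id):
  initial in-degrees: [1, 1, 0, 2, 0, 4, 1]
  ready (indeg=0): [2, 4]
  pop 2: no out-edges | ready=[4] | order so far=[2]
  pop 4: indeg[1]->0; indeg[3]->1 | ready=[1] | order so far=[2, 4]
  pop 1: indeg[0]->0; indeg[5]->3; indeg[6]->0 | ready=[0, 6] | order so far=[2, 4, 1]
  pop 0: indeg[3]->0; indeg[5]->2 | ready=[3, 6] | order so far=[2, 4, 1, 0]
  pop 3: indeg[5]->1 | ready=[6] | order so far=[2, 4, 1, 0, 3]
  pop 6: indeg[5]->0 | ready=[5] | order so far=[2, 4, 1, 0, 3, 6]
  pop 5: no out-edges | ready=[] | order so far=[2, 4, 1, 0, 3, 6, 5]
  Result: [2, 4, 1, 0, 3, 6, 5]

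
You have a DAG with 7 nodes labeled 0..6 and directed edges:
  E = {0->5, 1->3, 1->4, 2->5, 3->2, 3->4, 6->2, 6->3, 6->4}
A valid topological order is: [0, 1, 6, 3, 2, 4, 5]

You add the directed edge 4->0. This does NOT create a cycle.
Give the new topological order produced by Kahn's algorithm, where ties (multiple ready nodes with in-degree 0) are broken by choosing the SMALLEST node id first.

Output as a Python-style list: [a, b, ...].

Old toposort: [0, 1, 6, 3, 2, 4, 5]
Added edge: 4->0
Position of 4 (5) > position of 0 (0). Must reorder: 4 must now come before 0.
Run Kahn's algorithm (break ties by smallest node id):
  initial in-degrees: [1, 0, 2, 2, 3, 2, 0]
  ready (indeg=0): [1, 6]
  pop 1: indeg[3]->1; indeg[4]->2 | ready=[6] | order so far=[1]
  pop 6: indeg[2]->1; indeg[3]->0; indeg[4]->1 | ready=[3] | order so far=[1, 6]
  pop 3: indeg[2]->0; indeg[4]->0 | ready=[2, 4] | order so far=[1, 6, 3]
  pop 2: indeg[5]->1 | ready=[4] | order so far=[1, 6, 3, 2]
  pop 4: indeg[0]->0 | ready=[0] | order so far=[1, 6, 3, 2, 4]
  pop 0: indeg[5]->0 | ready=[5] | order so far=[1, 6, 3, 2, 4, 0]
  pop 5: no out-edges | ready=[] | order so far=[1, 6, 3, 2, 4, 0, 5]
  Result: [1, 6, 3, 2, 4, 0, 5]

Answer: [1, 6, 3, 2, 4, 0, 5]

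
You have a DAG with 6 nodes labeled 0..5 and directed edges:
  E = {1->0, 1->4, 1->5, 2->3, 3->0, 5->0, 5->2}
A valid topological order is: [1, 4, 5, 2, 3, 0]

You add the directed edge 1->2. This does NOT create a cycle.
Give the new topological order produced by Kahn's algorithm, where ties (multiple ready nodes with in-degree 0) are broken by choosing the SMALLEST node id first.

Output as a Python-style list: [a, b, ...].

Old toposort: [1, 4, 5, 2, 3, 0]
Added edge: 1->2
Position of 1 (0) < position of 2 (3). Old order still valid.
Run Kahn's algorithm (break ties by smallest node id):
  initial in-degrees: [3, 0, 2, 1, 1, 1]
  ready (indeg=0): [1]
  pop 1: indeg[0]->2; indeg[2]->1; indeg[4]->0; indeg[5]->0 | ready=[4, 5] | order so far=[1]
  pop 4: no out-edges | ready=[5] | order so far=[1, 4]
  pop 5: indeg[0]->1; indeg[2]->0 | ready=[2] | order so far=[1, 4, 5]
  pop 2: indeg[3]->0 | ready=[3] | order so far=[1, 4, 5, 2]
  pop 3: indeg[0]->0 | ready=[0] | order so far=[1, 4, 5, 2, 3]
  pop 0: no out-edges | ready=[] | order so far=[1, 4, 5, 2, 3, 0]
  Result: [1, 4, 5, 2, 3, 0]

Answer: [1, 4, 5, 2, 3, 0]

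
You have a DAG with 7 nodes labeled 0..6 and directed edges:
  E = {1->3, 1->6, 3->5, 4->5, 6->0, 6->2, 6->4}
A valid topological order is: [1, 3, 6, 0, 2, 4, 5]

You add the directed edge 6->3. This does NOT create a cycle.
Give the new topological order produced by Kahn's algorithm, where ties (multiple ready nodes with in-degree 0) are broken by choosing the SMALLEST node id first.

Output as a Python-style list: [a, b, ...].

Old toposort: [1, 3, 6, 0, 2, 4, 5]
Added edge: 6->3
Position of 6 (2) > position of 3 (1). Must reorder: 6 must now come before 3.
Run Kahn's algorithm (break ties by smallest node id):
  initial in-degrees: [1, 0, 1, 2, 1, 2, 1]
  ready (indeg=0): [1]
  pop 1: indeg[3]->1; indeg[6]->0 | ready=[6] | order so far=[1]
  pop 6: indeg[0]->0; indeg[2]->0; indeg[3]->0; indeg[4]->0 | ready=[0, 2, 3, 4] | order so far=[1, 6]
  pop 0: no out-edges | ready=[2, 3, 4] | order so far=[1, 6, 0]
  pop 2: no out-edges | ready=[3, 4] | order so far=[1, 6, 0, 2]
  pop 3: indeg[5]->1 | ready=[4] | order so far=[1, 6, 0, 2, 3]
  pop 4: indeg[5]->0 | ready=[5] | order so far=[1, 6, 0, 2, 3, 4]
  pop 5: no out-edges | ready=[] | order so far=[1, 6, 0, 2, 3, 4, 5]
  Result: [1, 6, 0, 2, 3, 4, 5]

Answer: [1, 6, 0, 2, 3, 4, 5]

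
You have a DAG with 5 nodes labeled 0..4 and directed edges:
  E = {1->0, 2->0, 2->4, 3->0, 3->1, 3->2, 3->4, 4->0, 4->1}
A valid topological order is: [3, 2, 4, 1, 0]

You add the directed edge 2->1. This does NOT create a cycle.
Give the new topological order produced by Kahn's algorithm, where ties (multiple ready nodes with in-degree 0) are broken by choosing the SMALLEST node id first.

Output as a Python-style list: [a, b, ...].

Answer: [3, 2, 4, 1, 0]

Derivation:
Old toposort: [3, 2, 4, 1, 0]
Added edge: 2->1
Position of 2 (1) < position of 1 (3). Old order still valid.
Run Kahn's algorithm (break ties by smallest node id):
  initial in-degrees: [4, 3, 1, 0, 2]
  ready (indeg=0): [3]
  pop 3: indeg[0]->3; indeg[1]->2; indeg[2]->0; indeg[4]->1 | ready=[2] | order so far=[3]
  pop 2: indeg[0]->2; indeg[1]->1; indeg[4]->0 | ready=[4] | order so far=[3, 2]
  pop 4: indeg[0]->1; indeg[1]->0 | ready=[1] | order so far=[3, 2, 4]
  pop 1: indeg[0]->0 | ready=[0] | order so far=[3, 2, 4, 1]
  pop 0: no out-edges | ready=[] | order so far=[3, 2, 4, 1, 0]
  Result: [3, 2, 4, 1, 0]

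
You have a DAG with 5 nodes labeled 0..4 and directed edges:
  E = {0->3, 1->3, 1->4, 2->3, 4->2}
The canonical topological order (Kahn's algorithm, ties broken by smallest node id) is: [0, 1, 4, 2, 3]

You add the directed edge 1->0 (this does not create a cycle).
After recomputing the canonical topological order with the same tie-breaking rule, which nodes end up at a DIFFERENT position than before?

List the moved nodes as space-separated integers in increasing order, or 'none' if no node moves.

Answer: 0 1

Derivation:
Old toposort: [0, 1, 4, 2, 3]
Added edge 1->0
Recompute Kahn (smallest-id tiebreak):
  initial in-degrees: [1, 0, 1, 3, 1]
  ready (indeg=0): [1]
  pop 1: indeg[0]->0; indeg[3]->2; indeg[4]->0 | ready=[0, 4] | order so far=[1]
  pop 0: indeg[3]->1 | ready=[4] | order so far=[1, 0]
  pop 4: indeg[2]->0 | ready=[2] | order so far=[1, 0, 4]
  pop 2: indeg[3]->0 | ready=[3] | order so far=[1, 0, 4, 2]
  pop 3: no out-edges | ready=[] | order so far=[1, 0, 4, 2, 3]
New canonical toposort: [1, 0, 4, 2, 3]
Compare positions:
  Node 0: index 0 -> 1 (moved)
  Node 1: index 1 -> 0 (moved)
  Node 2: index 3 -> 3 (same)
  Node 3: index 4 -> 4 (same)
  Node 4: index 2 -> 2 (same)
Nodes that changed position: 0 1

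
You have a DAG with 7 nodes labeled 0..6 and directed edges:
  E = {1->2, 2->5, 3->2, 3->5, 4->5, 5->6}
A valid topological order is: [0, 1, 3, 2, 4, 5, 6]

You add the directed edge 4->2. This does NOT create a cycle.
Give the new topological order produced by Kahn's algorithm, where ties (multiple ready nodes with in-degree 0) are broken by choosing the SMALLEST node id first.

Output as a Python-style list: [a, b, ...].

Answer: [0, 1, 3, 4, 2, 5, 6]

Derivation:
Old toposort: [0, 1, 3, 2, 4, 5, 6]
Added edge: 4->2
Position of 4 (4) > position of 2 (3). Must reorder: 4 must now come before 2.
Run Kahn's algorithm (break ties by smallest node id):
  initial in-degrees: [0, 0, 3, 0, 0, 3, 1]
  ready (indeg=0): [0, 1, 3, 4]
  pop 0: no out-edges | ready=[1, 3, 4] | order so far=[0]
  pop 1: indeg[2]->2 | ready=[3, 4] | order so far=[0, 1]
  pop 3: indeg[2]->1; indeg[5]->2 | ready=[4] | order so far=[0, 1, 3]
  pop 4: indeg[2]->0; indeg[5]->1 | ready=[2] | order so far=[0, 1, 3, 4]
  pop 2: indeg[5]->0 | ready=[5] | order so far=[0, 1, 3, 4, 2]
  pop 5: indeg[6]->0 | ready=[6] | order so far=[0, 1, 3, 4, 2, 5]
  pop 6: no out-edges | ready=[] | order so far=[0, 1, 3, 4, 2, 5, 6]
  Result: [0, 1, 3, 4, 2, 5, 6]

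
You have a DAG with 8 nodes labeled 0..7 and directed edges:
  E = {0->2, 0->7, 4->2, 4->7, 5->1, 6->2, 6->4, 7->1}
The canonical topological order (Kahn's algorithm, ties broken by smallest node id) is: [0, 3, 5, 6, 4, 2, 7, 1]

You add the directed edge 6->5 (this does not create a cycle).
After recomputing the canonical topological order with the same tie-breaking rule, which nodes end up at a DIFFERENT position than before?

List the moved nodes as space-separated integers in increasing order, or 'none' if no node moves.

Old toposort: [0, 3, 5, 6, 4, 2, 7, 1]
Added edge 6->5
Recompute Kahn (smallest-id tiebreak):
  initial in-degrees: [0, 2, 3, 0, 1, 1, 0, 2]
  ready (indeg=0): [0, 3, 6]
  pop 0: indeg[2]->2; indeg[7]->1 | ready=[3, 6] | order so far=[0]
  pop 3: no out-edges | ready=[6] | order so far=[0, 3]
  pop 6: indeg[2]->1; indeg[4]->0; indeg[5]->0 | ready=[4, 5] | order so far=[0, 3, 6]
  pop 4: indeg[2]->0; indeg[7]->0 | ready=[2, 5, 7] | order so far=[0, 3, 6, 4]
  pop 2: no out-edges | ready=[5, 7] | order so far=[0, 3, 6, 4, 2]
  pop 5: indeg[1]->1 | ready=[7] | order so far=[0, 3, 6, 4, 2, 5]
  pop 7: indeg[1]->0 | ready=[1] | order so far=[0, 3, 6, 4, 2, 5, 7]
  pop 1: no out-edges | ready=[] | order so far=[0, 3, 6, 4, 2, 5, 7, 1]
New canonical toposort: [0, 3, 6, 4, 2, 5, 7, 1]
Compare positions:
  Node 0: index 0 -> 0 (same)
  Node 1: index 7 -> 7 (same)
  Node 2: index 5 -> 4 (moved)
  Node 3: index 1 -> 1 (same)
  Node 4: index 4 -> 3 (moved)
  Node 5: index 2 -> 5 (moved)
  Node 6: index 3 -> 2 (moved)
  Node 7: index 6 -> 6 (same)
Nodes that changed position: 2 4 5 6

Answer: 2 4 5 6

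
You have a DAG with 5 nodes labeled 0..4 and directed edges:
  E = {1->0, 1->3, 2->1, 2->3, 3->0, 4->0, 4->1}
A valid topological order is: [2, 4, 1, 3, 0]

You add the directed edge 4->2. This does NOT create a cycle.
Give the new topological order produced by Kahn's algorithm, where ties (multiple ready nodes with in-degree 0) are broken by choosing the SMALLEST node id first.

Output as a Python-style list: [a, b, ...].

Answer: [4, 2, 1, 3, 0]

Derivation:
Old toposort: [2, 4, 1, 3, 0]
Added edge: 4->2
Position of 4 (1) > position of 2 (0). Must reorder: 4 must now come before 2.
Run Kahn's algorithm (break ties by smallest node id):
  initial in-degrees: [3, 2, 1, 2, 0]
  ready (indeg=0): [4]
  pop 4: indeg[0]->2; indeg[1]->1; indeg[2]->0 | ready=[2] | order so far=[4]
  pop 2: indeg[1]->0; indeg[3]->1 | ready=[1] | order so far=[4, 2]
  pop 1: indeg[0]->1; indeg[3]->0 | ready=[3] | order so far=[4, 2, 1]
  pop 3: indeg[0]->0 | ready=[0] | order so far=[4, 2, 1, 3]
  pop 0: no out-edges | ready=[] | order so far=[4, 2, 1, 3, 0]
  Result: [4, 2, 1, 3, 0]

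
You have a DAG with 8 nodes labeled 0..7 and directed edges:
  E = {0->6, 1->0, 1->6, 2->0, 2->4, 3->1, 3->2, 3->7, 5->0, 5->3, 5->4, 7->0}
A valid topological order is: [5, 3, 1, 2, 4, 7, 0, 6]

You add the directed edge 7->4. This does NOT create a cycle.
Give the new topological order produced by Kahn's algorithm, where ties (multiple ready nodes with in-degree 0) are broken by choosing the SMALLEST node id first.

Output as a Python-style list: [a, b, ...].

Answer: [5, 3, 1, 2, 7, 0, 4, 6]

Derivation:
Old toposort: [5, 3, 1, 2, 4, 7, 0, 6]
Added edge: 7->4
Position of 7 (5) > position of 4 (4). Must reorder: 7 must now come before 4.
Run Kahn's algorithm (break ties by smallest node id):
  initial in-degrees: [4, 1, 1, 1, 3, 0, 2, 1]
  ready (indeg=0): [5]
  pop 5: indeg[0]->3; indeg[3]->0; indeg[4]->2 | ready=[3] | order so far=[5]
  pop 3: indeg[1]->0; indeg[2]->0; indeg[7]->0 | ready=[1, 2, 7] | order so far=[5, 3]
  pop 1: indeg[0]->2; indeg[6]->1 | ready=[2, 7] | order so far=[5, 3, 1]
  pop 2: indeg[0]->1; indeg[4]->1 | ready=[7] | order so far=[5, 3, 1, 2]
  pop 7: indeg[0]->0; indeg[4]->0 | ready=[0, 4] | order so far=[5, 3, 1, 2, 7]
  pop 0: indeg[6]->0 | ready=[4, 6] | order so far=[5, 3, 1, 2, 7, 0]
  pop 4: no out-edges | ready=[6] | order so far=[5, 3, 1, 2, 7, 0, 4]
  pop 6: no out-edges | ready=[] | order so far=[5, 3, 1, 2, 7, 0, 4, 6]
  Result: [5, 3, 1, 2, 7, 0, 4, 6]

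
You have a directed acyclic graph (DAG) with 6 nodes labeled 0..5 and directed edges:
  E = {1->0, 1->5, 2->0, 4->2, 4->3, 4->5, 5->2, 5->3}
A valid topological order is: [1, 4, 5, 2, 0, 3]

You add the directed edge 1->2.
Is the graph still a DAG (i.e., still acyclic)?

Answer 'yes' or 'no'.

Answer: yes

Derivation:
Given toposort: [1, 4, 5, 2, 0, 3]
Position of 1: index 0; position of 2: index 3
New edge 1->2: forward
Forward edge: respects the existing order. Still a DAG, same toposort still valid.
Still a DAG? yes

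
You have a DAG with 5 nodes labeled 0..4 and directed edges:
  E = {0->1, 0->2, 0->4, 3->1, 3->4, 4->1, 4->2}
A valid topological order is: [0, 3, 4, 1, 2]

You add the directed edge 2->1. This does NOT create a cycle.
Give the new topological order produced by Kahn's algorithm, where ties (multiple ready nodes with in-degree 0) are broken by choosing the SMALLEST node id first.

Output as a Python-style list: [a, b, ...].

Old toposort: [0, 3, 4, 1, 2]
Added edge: 2->1
Position of 2 (4) > position of 1 (3). Must reorder: 2 must now come before 1.
Run Kahn's algorithm (break ties by smallest node id):
  initial in-degrees: [0, 4, 2, 0, 2]
  ready (indeg=0): [0, 3]
  pop 0: indeg[1]->3; indeg[2]->1; indeg[4]->1 | ready=[3] | order so far=[0]
  pop 3: indeg[1]->2; indeg[4]->0 | ready=[4] | order so far=[0, 3]
  pop 4: indeg[1]->1; indeg[2]->0 | ready=[2] | order so far=[0, 3, 4]
  pop 2: indeg[1]->0 | ready=[1] | order so far=[0, 3, 4, 2]
  pop 1: no out-edges | ready=[] | order so far=[0, 3, 4, 2, 1]
  Result: [0, 3, 4, 2, 1]

Answer: [0, 3, 4, 2, 1]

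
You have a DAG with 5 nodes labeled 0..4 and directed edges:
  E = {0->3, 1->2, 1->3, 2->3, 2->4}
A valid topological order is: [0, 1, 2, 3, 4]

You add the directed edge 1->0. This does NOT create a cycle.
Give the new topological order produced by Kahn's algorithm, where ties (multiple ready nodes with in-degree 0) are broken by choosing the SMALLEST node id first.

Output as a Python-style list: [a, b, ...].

Answer: [1, 0, 2, 3, 4]

Derivation:
Old toposort: [0, 1, 2, 3, 4]
Added edge: 1->0
Position of 1 (1) > position of 0 (0). Must reorder: 1 must now come before 0.
Run Kahn's algorithm (break ties by smallest node id):
  initial in-degrees: [1, 0, 1, 3, 1]
  ready (indeg=0): [1]
  pop 1: indeg[0]->0; indeg[2]->0; indeg[3]->2 | ready=[0, 2] | order so far=[1]
  pop 0: indeg[3]->1 | ready=[2] | order so far=[1, 0]
  pop 2: indeg[3]->0; indeg[4]->0 | ready=[3, 4] | order so far=[1, 0, 2]
  pop 3: no out-edges | ready=[4] | order so far=[1, 0, 2, 3]
  pop 4: no out-edges | ready=[] | order so far=[1, 0, 2, 3, 4]
  Result: [1, 0, 2, 3, 4]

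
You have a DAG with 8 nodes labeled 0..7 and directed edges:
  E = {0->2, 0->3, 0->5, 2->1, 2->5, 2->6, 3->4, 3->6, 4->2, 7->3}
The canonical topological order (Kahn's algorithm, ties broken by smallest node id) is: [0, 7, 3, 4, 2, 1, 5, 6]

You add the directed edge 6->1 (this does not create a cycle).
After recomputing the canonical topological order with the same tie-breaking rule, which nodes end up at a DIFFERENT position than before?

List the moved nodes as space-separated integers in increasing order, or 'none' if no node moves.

Old toposort: [0, 7, 3, 4, 2, 1, 5, 6]
Added edge 6->1
Recompute Kahn (smallest-id tiebreak):
  initial in-degrees: [0, 2, 2, 2, 1, 2, 2, 0]
  ready (indeg=0): [0, 7]
  pop 0: indeg[2]->1; indeg[3]->1; indeg[5]->1 | ready=[7] | order so far=[0]
  pop 7: indeg[3]->0 | ready=[3] | order so far=[0, 7]
  pop 3: indeg[4]->0; indeg[6]->1 | ready=[4] | order so far=[0, 7, 3]
  pop 4: indeg[2]->0 | ready=[2] | order so far=[0, 7, 3, 4]
  pop 2: indeg[1]->1; indeg[5]->0; indeg[6]->0 | ready=[5, 6] | order so far=[0, 7, 3, 4, 2]
  pop 5: no out-edges | ready=[6] | order so far=[0, 7, 3, 4, 2, 5]
  pop 6: indeg[1]->0 | ready=[1] | order so far=[0, 7, 3, 4, 2, 5, 6]
  pop 1: no out-edges | ready=[] | order so far=[0, 7, 3, 4, 2, 5, 6, 1]
New canonical toposort: [0, 7, 3, 4, 2, 5, 6, 1]
Compare positions:
  Node 0: index 0 -> 0 (same)
  Node 1: index 5 -> 7 (moved)
  Node 2: index 4 -> 4 (same)
  Node 3: index 2 -> 2 (same)
  Node 4: index 3 -> 3 (same)
  Node 5: index 6 -> 5 (moved)
  Node 6: index 7 -> 6 (moved)
  Node 7: index 1 -> 1 (same)
Nodes that changed position: 1 5 6

Answer: 1 5 6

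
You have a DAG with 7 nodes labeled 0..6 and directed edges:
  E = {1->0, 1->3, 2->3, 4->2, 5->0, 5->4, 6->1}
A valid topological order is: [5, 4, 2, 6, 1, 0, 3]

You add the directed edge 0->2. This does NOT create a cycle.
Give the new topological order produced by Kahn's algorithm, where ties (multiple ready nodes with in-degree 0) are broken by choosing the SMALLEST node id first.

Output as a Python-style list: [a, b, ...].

Answer: [5, 4, 6, 1, 0, 2, 3]

Derivation:
Old toposort: [5, 4, 2, 6, 1, 0, 3]
Added edge: 0->2
Position of 0 (5) > position of 2 (2). Must reorder: 0 must now come before 2.
Run Kahn's algorithm (break ties by smallest node id):
  initial in-degrees: [2, 1, 2, 2, 1, 0, 0]
  ready (indeg=0): [5, 6]
  pop 5: indeg[0]->1; indeg[4]->0 | ready=[4, 6] | order so far=[5]
  pop 4: indeg[2]->1 | ready=[6] | order so far=[5, 4]
  pop 6: indeg[1]->0 | ready=[1] | order so far=[5, 4, 6]
  pop 1: indeg[0]->0; indeg[3]->1 | ready=[0] | order so far=[5, 4, 6, 1]
  pop 0: indeg[2]->0 | ready=[2] | order so far=[5, 4, 6, 1, 0]
  pop 2: indeg[3]->0 | ready=[3] | order so far=[5, 4, 6, 1, 0, 2]
  pop 3: no out-edges | ready=[] | order so far=[5, 4, 6, 1, 0, 2, 3]
  Result: [5, 4, 6, 1, 0, 2, 3]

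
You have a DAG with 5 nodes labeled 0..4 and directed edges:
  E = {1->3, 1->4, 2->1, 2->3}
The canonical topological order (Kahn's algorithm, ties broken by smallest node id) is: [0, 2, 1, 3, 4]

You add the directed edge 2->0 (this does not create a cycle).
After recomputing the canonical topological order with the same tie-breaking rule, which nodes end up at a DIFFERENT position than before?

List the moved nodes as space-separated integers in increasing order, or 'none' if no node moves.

Answer: 0 2

Derivation:
Old toposort: [0, 2, 1, 3, 4]
Added edge 2->0
Recompute Kahn (smallest-id tiebreak):
  initial in-degrees: [1, 1, 0, 2, 1]
  ready (indeg=0): [2]
  pop 2: indeg[0]->0; indeg[1]->0; indeg[3]->1 | ready=[0, 1] | order so far=[2]
  pop 0: no out-edges | ready=[1] | order so far=[2, 0]
  pop 1: indeg[3]->0; indeg[4]->0 | ready=[3, 4] | order so far=[2, 0, 1]
  pop 3: no out-edges | ready=[4] | order so far=[2, 0, 1, 3]
  pop 4: no out-edges | ready=[] | order so far=[2, 0, 1, 3, 4]
New canonical toposort: [2, 0, 1, 3, 4]
Compare positions:
  Node 0: index 0 -> 1 (moved)
  Node 1: index 2 -> 2 (same)
  Node 2: index 1 -> 0 (moved)
  Node 3: index 3 -> 3 (same)
  Node 4: index 4 -> 4 (same)
Nodes that changed position: 0 2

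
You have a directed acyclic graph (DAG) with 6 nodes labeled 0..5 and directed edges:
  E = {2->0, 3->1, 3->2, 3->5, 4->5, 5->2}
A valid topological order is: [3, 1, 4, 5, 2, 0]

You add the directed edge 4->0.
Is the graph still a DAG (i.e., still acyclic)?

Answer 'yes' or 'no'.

Given toposort: [3, 1, 4, 5, 2, 0]
Position of 4: index 2; position of 0: index 5
New edge 4->0: forward
Forward edge: respects the existing order. Still a DAG, same toposort still valid.
Still a DAG? yes

Answer: yes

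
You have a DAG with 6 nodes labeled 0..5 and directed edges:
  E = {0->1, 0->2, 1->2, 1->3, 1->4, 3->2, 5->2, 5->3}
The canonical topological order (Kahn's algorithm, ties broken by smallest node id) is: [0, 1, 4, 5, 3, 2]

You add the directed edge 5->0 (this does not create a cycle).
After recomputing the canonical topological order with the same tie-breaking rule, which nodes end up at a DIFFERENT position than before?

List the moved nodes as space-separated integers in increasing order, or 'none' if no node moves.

Answer: 0 1 2 3 4 5

Derivation:
Old toposort: [0, 1, 4, 5, 3, 2]
Added edge 5->0
Recompute Kahn (smallest-id tiebreak):
  initial in-degrees: [1, 1, 4, 2, 1, 0]
  ready (indeg=0): [5]
  pop 5: indeg[0]->0; indeg[2]->3; indeg[3]->1 | ready=[0] | order so far=[5]
  pop 0: indeg[1]->0; indeg[2]->2 | ready=[1] | order so far=[5, 0]
  pop 1: indeg[2]->1; indeg[3]->0; indeg[4]->0 | ready=[3, 4] | order so far=[5, 0, 1]
  pop 3: indeg[2]->0 | ready=[2, 4] | order so far=[5, 0, 1, 3]
  pop 2: no out-edges | ready=[4] | order so far=[5, 0, 1, 3, 2]
  pop 4: no out-edges | ready=[] | order so far=[5, 0, 1, 3, 2, 4]
New canonical toposort: [5, 0, 1, 3, 2, 4]
Compare positions:
  Node 0: index 0 -> 1 (moved)
  Node 1: index 1 -> 2 (moved)
  Node 2: index 5 -> 4 (moved)
  Node 3: index 4 -> 3 (moved)
  Node 4: index 2 -> 5 (moved)
  Node 5: index 3 -> 0 (moved)
Nodes that changed position: 0 1 2 3 4 5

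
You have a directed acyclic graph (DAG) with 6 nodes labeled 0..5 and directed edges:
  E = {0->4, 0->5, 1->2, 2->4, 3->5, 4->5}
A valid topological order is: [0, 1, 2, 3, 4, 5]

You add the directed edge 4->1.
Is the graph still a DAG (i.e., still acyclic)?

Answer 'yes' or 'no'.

Given toposort: [0, 1, 2, 3, 4, 5]
Position of 4: index 4; position of 1: index 1
New edge 4->1: backward (u after v in old order)
Backward edge: old toposort is now invalid. Check if this creates a cycle.
Does 1 already reach 4? Reachable from 1: [1, 2, 4, 5]. YES -> cycle!
Still a DAG? no

Answer: no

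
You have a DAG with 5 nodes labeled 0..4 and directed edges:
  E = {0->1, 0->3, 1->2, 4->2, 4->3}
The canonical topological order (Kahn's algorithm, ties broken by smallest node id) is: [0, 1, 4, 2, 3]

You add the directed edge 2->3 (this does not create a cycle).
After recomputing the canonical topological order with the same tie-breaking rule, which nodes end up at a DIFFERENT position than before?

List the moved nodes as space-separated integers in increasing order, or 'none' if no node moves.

Old toposort: [0, 1, 4, 2, 3]
Added edge 2->3
Recompute Kahn (smallest-id tiebreak):
  initial in-degrees: [0, 1, 2, 3, 0]
  ready (indeg=0): [0, 4]
  pop 0: indeg[1]->0; indeg[3]->2 | ready=[1, 4] | order so far=[0]
  pop 1: indeg[2]->1 | ready=[4] | order so far=[0, 1]
  pop 4: indeg[2]->0; indeg[3]->1 | ready=[2] | order so far=[0, 1, 4]
  pop 2: indeg[3]->0 | ready=[3] | order so far=[0, 1, 4, 2]
  pop 3: no out-edges | ready=[] | order so far=[0, 1, 4, 2, 3]
New canonical toposort: [0, 1, 4, 2, 3]
Compare positions:
  Node 0: index 0 -> 0 (same)
  Node 1: index 1 -> 1 (same)
  Node 2: index 3 -> 3 (same)
  Node 3: index 4 -> 4 (same)
  Node 4: index 2 -> 2 (same)
Nodes that changed position: none

Answer: none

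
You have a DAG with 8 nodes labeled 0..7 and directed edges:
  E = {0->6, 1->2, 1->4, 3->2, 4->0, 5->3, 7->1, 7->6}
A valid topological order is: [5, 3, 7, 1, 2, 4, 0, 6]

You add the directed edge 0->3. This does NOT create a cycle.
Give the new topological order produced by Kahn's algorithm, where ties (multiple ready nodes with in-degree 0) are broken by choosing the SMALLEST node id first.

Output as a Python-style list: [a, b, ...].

Answer: [5, 7, 1, 4, 0, 3, 2, 6]

Derivation:
Old toposort: [5, 3, 7, 1, 2, 4, 0, 6]
Added edge: 0->3
Position of 0 (6) > position of 3 (1). Must reorder: 0 must now come before 3.
Run Kahn's algorithm (break ties by smallest node id):
  initial in-degrees: [1, 1, 2, 2, 1, 0, 2, 0]
  ready (indeg=0): [5, 7]
  pop 5: indeg[3]->1 | ready=[7] | order so far=[5]
  pop 7: indeg[1]->0; indeg[6]->1 | ready=[1] | order so far=[5, 7]
  pop 1: indeg[2]->1; indeg[4]->0 | ready=[4] | order so far=[5, 7, 1]
  pop 4: indeg[0]->0 | ready=[0] | order so far=[5, 7, 1, 4]
  pop 0: indeg[3]->0; indeg[6]->0 | ready=[3, 6] | order so far=[5, 7, 1, 4, 0]
  pop 3: indeg[2]->0 | ready=[2, 6] | order so far=[5, 7, 1, 4, 0, 3]
  pop 2: no out-edges | ready=[6] | order so far=[5, 7, 1, 4, 0, 3, 2]
  pop 6: no out-edges | ready=[] | order so far=[5, 7, 1, 4, 0, 3, 2, 6]
  Result: [5, 7, 1, 4, 0, 3, 2, 6]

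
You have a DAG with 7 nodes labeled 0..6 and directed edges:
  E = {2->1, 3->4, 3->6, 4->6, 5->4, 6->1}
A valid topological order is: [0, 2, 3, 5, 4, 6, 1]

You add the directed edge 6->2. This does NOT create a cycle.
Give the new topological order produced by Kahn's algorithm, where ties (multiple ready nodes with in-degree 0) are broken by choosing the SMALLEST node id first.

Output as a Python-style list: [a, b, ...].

Old toposort: [0, 2, 3, 5, 4, 6, 1]
Added edge: 6->2
Position of 6 (5) > position of 2 (1). Must reorder: 6 must now come before 2.
Run Kahn's algorithm (break ties by smallest node id):
  initial in-degrees: [0, 2, 1, 0, 2, 0, 2]
  ready (indeg=0): [0, 3, 5]
  pop 0: no out-edges | ready=[3, 5] | order so far=[0]
  pop 3: indeg[4]->1; indeg[6]->1 | ready=[5] | order so far=[0, 3]
  pop 5: indeg[4]->0 | ready=[4] | order so far=[0, 3, 5]
  pop 4: indeg[6]->0 | ready=[6] | order so far=[0, 3, 5, 4]
  pop 6: indeg[1]->1; indeg[2]->0 | ready=[2] | order so far=[0, 3, 5, 4, 6]
  pop 2: indeg[1]->0 | ready=[1] | order so far=[0, 3, 5, 4, 6, 2]
  pop 1: no out-edges | ready=[] | order so far=[0, 3, 5, 4, 6, 2, 1]
  Result: [0, 3, 5, 4, 6, 2, 1]

Answer: [0, 3, 5, 4, 6, 2, 1]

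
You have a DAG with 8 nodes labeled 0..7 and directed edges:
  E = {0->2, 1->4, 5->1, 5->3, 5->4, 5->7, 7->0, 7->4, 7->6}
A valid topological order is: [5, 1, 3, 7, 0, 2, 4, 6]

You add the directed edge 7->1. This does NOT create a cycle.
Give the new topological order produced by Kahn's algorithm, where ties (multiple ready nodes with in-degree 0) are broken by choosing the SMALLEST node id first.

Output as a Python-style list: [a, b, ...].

Answer: [5, 3, 7, 0, 1, 2, 4, 6]

Derivation:
Old toposort: [5, 1, 3, 7, 0, 2, 4, 6]
Added edge: 7->1
Position of 7 (3) > position of 1 (1). Must reorder: 7 must now come before 1.
Run Kahn's algorithm (break ties by smallest node id):
  initial in-degrees: [1, 2, 1, 1, 3, 0, 1, 1]
  ready (indeg=0): [5]
  pop 5: indeg[1]->1; indeg[3]->0; indeg[4]->2; indeg[7]->0 | ready=[3, 7] | order so far=[5]
  pop 3: no out-edges | ready=[7] | order so far=[5, 3]
  pop 7: indeg[0]->0; indeg[1]->0; indeg[4]->1; indeg[6]->0 | ready=[0, 1, 6] | order so far=[5, 3, 7]
  pop 0: indeg[2]->0 | ready=[1, 2, 6] | order so far=[5, 3, 7, 0]
  pop 1: indeg[4]->0 | ready=[2, 4, 6] | order so far=[5, 3, 7, 0, 1]
  pop 2: no out-edges | ready=[4, 6] | order so far=[5, 3, 7, 0, 1, 2]
  pop 4: no out-edges | ready=[6] | order so far=[5, 3, 7, 0, 1, 2, 4]
  pop 6: no out-edges | ready=[] | order so far=[5, 3, 7, 0, 1, 2, 4, 6]
  Result: [5, 3, 7, 0, 1, 2, 4, 6]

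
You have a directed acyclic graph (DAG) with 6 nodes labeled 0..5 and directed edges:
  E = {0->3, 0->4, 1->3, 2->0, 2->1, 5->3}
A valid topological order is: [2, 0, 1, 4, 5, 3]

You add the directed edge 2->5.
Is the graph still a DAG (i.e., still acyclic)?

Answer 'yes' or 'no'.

Given toposort: [2, 0, 1, 4, 5, 3]
Position of 2: index 0; position of 5: index 4
New edge 2->5: forward
Forward edge: respects the existing order. Still a DAG, same toposort still valid.
Still a DAG? yes

Answer: yes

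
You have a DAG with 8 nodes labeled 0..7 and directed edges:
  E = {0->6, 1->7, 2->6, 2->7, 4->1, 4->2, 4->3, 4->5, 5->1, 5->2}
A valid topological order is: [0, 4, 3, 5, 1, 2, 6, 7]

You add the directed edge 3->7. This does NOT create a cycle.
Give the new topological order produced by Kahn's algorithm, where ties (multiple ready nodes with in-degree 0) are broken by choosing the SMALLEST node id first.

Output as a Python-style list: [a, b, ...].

Old toposort: [0, 4, 3, 5, 1, 2, 6, 7]
Added edge: 3->7
Position of 3 (2) < position of 7 (7). Old order still valid.
Run Kahn's algorithm (break ties by smallest node id):
  initial in-degrees: [0, 2, 2, 1, 0, 1, 2, 3]
  ready (indeg=0): [0, 4]
  pop 0: indeg[6]->1 | ready=[4] | order so far=[0]
  pop 4: indeg[1]->1; indeg[2]->1; indeg[3]->0; indeg[5]->0 | ready=[3, 5] | order so far=[0, 4]
  pop 3: indeg[7]->2 | ready=[5] | order so far=[0, 4, 3]
  pop 5: indeg[1]->0; indeg[2]->0 | ready=[1, 2] | order so far=[0, 4, 3, 5]
  pop 1: indeg[7]->1 | ready=[2] | order so far=[0, 4, 3, 5, 1]
  pop 2: indeg[6]->0; indeg[7]->0 | ready=[6, 7] | order so far=[0, 4, 3, 5, 1, 2]
  pop 6: no out-edges | ready=[7] | order so far=[0, 4, 3, 5, 1, 2, 6]
  pop 7: no out-edges | ready=[] | order so far=[0, 4, 3, 5, 1, 2, 6, 7]
  Result: [0, 4, 3, 5, 1, 2, 6, 7]

Answer: [0, 4, 3, 5, 1, 2, 6, 7]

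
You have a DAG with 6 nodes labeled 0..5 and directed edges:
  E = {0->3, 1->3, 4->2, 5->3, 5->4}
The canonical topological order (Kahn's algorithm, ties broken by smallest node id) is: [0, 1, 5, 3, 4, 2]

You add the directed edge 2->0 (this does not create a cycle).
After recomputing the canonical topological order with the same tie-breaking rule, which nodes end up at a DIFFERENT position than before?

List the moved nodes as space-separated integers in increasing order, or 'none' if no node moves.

Old toposort: [0, 1, 5, 3, 4, 2]
Added edge 2->0
Recompute Kahn (smallest-id tiebreak):
  initial in-degrees: [1, 0, 1, 3, 1, 0]
  ready (indeg=0): [1, 5]
  pop 1: indeg[3]->2 | ready=[5] | order so far=[1]
  pop 5: indeg[3]->1; indeg[4]->0 | ready=[4] | order so far=[1, 5]
  pop 4: indeg[2]->0 | ready=[2] | order so far=[1, 5, 4]
  pop 2: indeg[0]->0 | ready=[0] | order so far=[1, 5, 4, 2]
  pop 0: indeg[3]->0 | ready=[3] | order so far=[1, 5, 4, 2, 0]
  pop 3: no out-edges | ready=[] | order so far=[1, 5, 4, 2, 0, 3]
New canonical toposort: [1, 5, 4, 2, 0, 3]
Compare positions:
  Node 0: index 0 -> 4 (moved)
  Node 1: index 1 -> 0 (moved)
  Node 2: index 5 -> 3 (moved)
  Node 3: index 3 -> 5 (moved)
  Node 4: index 4 -> 2 (moved)
  Node 5: index 2 -> 1 (moved)
Nodes that changed position: 0 1 2 3 4 5

Answer: 0 1 2 3 4 5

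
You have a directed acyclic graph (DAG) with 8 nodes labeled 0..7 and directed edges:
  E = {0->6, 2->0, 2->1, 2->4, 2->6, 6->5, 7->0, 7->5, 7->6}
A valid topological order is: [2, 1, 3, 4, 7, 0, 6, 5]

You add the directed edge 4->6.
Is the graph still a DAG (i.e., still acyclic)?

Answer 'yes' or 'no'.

Given toposort: [2, 1, 3, 4, 7, 0, 6, 5]
Position of 4: index 3; position of 6: index 6
New edge 4->6: forward
Forward edge: respects the existing order. Still a DAG, same toposort still valid.
Still a DAG? yes

Answer: yes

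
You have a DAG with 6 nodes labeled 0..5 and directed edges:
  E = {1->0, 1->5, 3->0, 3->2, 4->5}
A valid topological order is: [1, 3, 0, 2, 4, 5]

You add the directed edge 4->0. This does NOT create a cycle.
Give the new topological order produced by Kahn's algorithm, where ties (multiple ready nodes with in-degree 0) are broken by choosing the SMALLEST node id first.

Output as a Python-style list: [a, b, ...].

Answer: [1, 3, 2, 4, 0, 5]

Derivation:
Old toposort: [1, 3, 0, 2, 4, 5]
Added edge: 4->0
Position of 4 (4) > position of 0 (2). Must reorder: 4 must now come before 0.
Run Kahn's algorithm (break ties by smallest node id):
  initial in-degrees: [3, 0, 1, 0, 0, 2]
  ready (indeg=0): [1, 3, 4]
  pop 1: indeg[0]->2; indeg[5]->1 | ready=[3, 4] | order so far=[1]
  pop 3: indeg[0]->1; indeg[2]->0 | ready=[2, 4] | order so far=[1, 3]
  pop 2: no out-edges | ready=[4] | order so far=[1, 3, 2]
  pop 4: indeg[0]->0; indeg[5]->0 | ready=[0, 5] | order so far=[1, 3, 2, 4]
  pop 0: no out-edges | ready=[5] | order so far=[1, 3, 2, 4, 0]
  pop 5: no out-edges | ready=[] | order so far=[1, 3, 2, 4, 0, 5]
  Result: [1, 3, 2, 4, 0, 5]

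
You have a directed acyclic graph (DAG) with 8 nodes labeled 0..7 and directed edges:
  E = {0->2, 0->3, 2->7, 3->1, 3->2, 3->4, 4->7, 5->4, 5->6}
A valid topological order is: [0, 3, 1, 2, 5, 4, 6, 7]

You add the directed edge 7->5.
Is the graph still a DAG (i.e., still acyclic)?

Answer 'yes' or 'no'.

Given toposort: [0, 3, 1, 2, 5, 4, 6, 7]
Position of 7: index 7; position of 5: index 4
New edge 7->5: backward (u after v in old order)
Backward edge: old toposort is now invalid. Check if this creates a cycle.
Does 5 already reach 7? Reachable from 5: [4, 5, 6, 7]. YES -> cycle!
Still a DAG? no

Answer: no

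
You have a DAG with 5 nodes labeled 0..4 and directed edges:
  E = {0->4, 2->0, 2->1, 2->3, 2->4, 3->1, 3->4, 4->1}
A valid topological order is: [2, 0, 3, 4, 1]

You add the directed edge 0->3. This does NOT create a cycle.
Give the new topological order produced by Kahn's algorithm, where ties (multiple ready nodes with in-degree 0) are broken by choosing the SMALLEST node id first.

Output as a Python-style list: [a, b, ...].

Answer: [2, 0, 3, 4, 1]

Derivation:
Old toposort: [2, 0, 3, 4, 1]
Added edge: 0->3
Position of 0 (1) < position of 3 (2). Old order still valid.
Run Kahn's algorithm (break ties by smallest node id):
  initial in-degrees: [1, 3, 0, 2, 3]
  ready (indeg=0): [2]
  pop 2: indeg[0]->0; indeg[1]->2; indeg[3]->1; indeg[4]->2 | ready=[0] | order so far=[2]
  pop 0: indeg[3]->0; indeg[4]->1 | ready=[3] | order so far=[2, 0]
  pop 3: indeg[1]->1; indeg[4]->0 | ready=[4] | order so far=[2, 0, 3]
  pop 4: indeg[1]->0 | ready=[1] | order so far=[2, 0, 3, 4]
  pop 1: no out-edges | ready=[] | order so far=[2, 0, 3, 4, 1]
  Result: [2, 0, 3, 4, 1]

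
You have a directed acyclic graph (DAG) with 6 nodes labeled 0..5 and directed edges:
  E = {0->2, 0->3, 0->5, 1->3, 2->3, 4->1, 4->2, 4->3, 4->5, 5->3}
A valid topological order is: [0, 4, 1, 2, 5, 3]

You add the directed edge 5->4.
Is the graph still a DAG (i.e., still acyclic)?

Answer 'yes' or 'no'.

Given toposort: [0, 4, 1, 2, 5, 3]
Position of 5: index 4; position of 4: index 1
New edge 5->4: backward (u after v in old order)
Backward edge: old toposort is now invalid. Check if this creates a cycle.
Does 4 already reach 5? Reachable from 4: [1, 2, 3, 4, 5]. YES -> cycle!
Still a DAG? no

Answer: no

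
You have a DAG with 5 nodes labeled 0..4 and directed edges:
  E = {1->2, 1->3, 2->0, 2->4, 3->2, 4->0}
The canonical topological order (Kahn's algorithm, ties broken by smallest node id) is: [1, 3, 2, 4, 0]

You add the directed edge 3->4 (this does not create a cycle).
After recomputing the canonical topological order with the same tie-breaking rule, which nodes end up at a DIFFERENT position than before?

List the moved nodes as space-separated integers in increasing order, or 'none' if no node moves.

Answer: none

Derivation:
Old toposort: [1, 3, 2, 4, 0]
Added edge 3->4
Recompute Kahn (smallest-id tiebreak):
  initial in-degrees: [2, 0, 2, 1, 2]
  ready (indeg=0): [1]
  pop 1: indeg[2]->1; indeg[3]->0 | ready=[3] | order so far=[1]
  pop 3: indeg[2]->0; indeg[4]->1 | ready=[2] | order so far=[1, 3]
  pop 2: indeg[0]->1; indeg[4]->0 | ready=[4] | order so far=[1, 3, 2]
  pop 4: indeg[0]->0 | ready=[0] | order so far=[1, 3, 2, 4]
  pop 0: no out-edges | ready=[] | order so far=[1, 3, 2, 4, 0]
New canonical toposort: [1, 3, 2, 4, 0]
Compare positions:
  Node 0: index 4 -> 4 (same)
  Node 1: index 0 -> 0 (same)
  Node 2: index 2 -> 2 (same)
  Node 3: index 1 -> 1 (same)
  Node 4: index 3 -> 3 (same)
Nodes that changed position: none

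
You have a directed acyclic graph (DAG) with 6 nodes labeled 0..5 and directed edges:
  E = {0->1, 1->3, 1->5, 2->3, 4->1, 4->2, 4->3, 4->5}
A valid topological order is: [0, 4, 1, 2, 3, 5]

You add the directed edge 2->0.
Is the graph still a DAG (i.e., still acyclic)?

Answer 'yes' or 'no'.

Answer: yes

Derivation:
Given toposort: [0, 4, 1, 2, 3, 5]
Position of 2: index 3; position of 0: index 0
New edge 2->0: backward (u after v in old order)
Backward edge: old toposort is now invalid. Check if this creates a cycle.
Does 0 already reach 2? Reachable from 0: [0, 1, 3, 5]. NO -> still a DAG (reorder needed).
Still a DAG? yes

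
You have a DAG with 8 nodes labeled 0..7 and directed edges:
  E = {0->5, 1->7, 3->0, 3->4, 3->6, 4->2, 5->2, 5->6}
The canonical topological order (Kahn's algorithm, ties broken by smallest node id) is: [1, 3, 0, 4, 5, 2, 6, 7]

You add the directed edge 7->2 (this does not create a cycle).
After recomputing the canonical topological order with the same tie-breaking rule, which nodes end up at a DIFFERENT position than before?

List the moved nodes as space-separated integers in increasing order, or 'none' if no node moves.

Old toposort: [1, 3, 0, 4, 5, 2, 6, 7]
Added edge 7->2
Recompute Kahn (smallest-id tiebreak):
  initial in-degrees: [1, 0, 3, 0, 1, 1, 2, 1]
  ready (indeg=0): [1, 3]
  pop 1: indeg[7]->0 | ready=[3, 7] | order so far=[1]
  pop 3: indeg[0]->0; indeg[4]->0; indeg[6]->1 | ready=[0, 4, 7] | order so far=[1, 3]
  pop 0: indeg[5]->0 | ready=[4, 5, 7] | order so far=[1, 3, 0]
  pop 4: indeg[2]->2 | ready=[5, 7] | order so far=[1, 3, 0, 4]
  pop 5: indeg[2]->1; indeg[6]->0 | ready=[6, 7] | order so far=[1, 3, 0, 4, 5]
  pop 6: no out-edges | ready=[7] | order so far=[1, 3, 0, 4, 5, 6]
  pop 7: indeg[2]->0 | ready=[2] | order so far=[1, 3, 0, 4, 5, 6, 7]
  pop 2: no out-edges | ready=[] | order so far=[1, 3, 0, 4, 5, 6, 7, 2]
New canonical toposort: [1, 3, 0, 4, 5, 6, 7, 2]
Compare positions:
  Node 0: index 2 -> 2 (same)
  Node 1: index 0 -> 0 (same)
  Node 2: index 5 -> 7 (moved)
  Node 3: index 1 -> 1 (same)
  Node 4: index 3 -> 3 (same)
  Node 5: index 4 -> 4 (same)
  Node 6: index 6 -> 5 (moved)
  Node 7: index 7 -> 6 (moved)
Nodes that changed position: 2 6 7

Answer: 2 6 7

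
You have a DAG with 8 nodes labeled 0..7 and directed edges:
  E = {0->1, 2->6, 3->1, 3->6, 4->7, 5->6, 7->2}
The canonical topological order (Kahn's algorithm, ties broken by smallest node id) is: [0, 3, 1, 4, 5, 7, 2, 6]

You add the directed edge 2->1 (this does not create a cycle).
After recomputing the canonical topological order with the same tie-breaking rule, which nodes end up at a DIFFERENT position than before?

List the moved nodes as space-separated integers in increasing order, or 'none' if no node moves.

Answer: 1 2 4 5 7

Derivation:
Old toposort: [0, 3, 1, 4, 5, 7, 2, 6]
Added edge 2->1
Recompute Kahn (smallest-id tiebreak):
  initial in-degrees: [0, 3, 1, 0, 0, 0, 3, 1]
  ready (indeg=0): [0, 3, 4, 5]
  pop 0: indeg[1]->2 | ready=[3, 4, 5] | order so far=[0]
  pop 3: indeg[1]->1; indeg[6]->2 | ready=[4, 5] | order so far=[0, 3]
  pop 4: indeg[7]->0 | ready=[5, 7] | order so far=[0, 3, 4]
  pop 5: indeg[6]->1 | ready=[7] | order so far=[0, 3, 4, 5]
  pop 7: indeg[2]->0 | ready=[2] | order so far=[0, 3, 4, 5, 7]
  pop 2: indeg[1]->0; indeg[6]->0 | ready=[1, 6] | order so far=[0, 3, 4, 5, 7, 2]
  pop 1: no out-edges | ready=[6] | order so far=[0, 3, 4, 5, 7, 2, 1]
  pop 6: no out-edges | ready=[] | order so far=[0, 3, 4, 5, 7, 2, 1, 6]
New canonical toposort: [0, 3, 4, 5, 7, 2, 1, 6]
Compare positions:
  Node 0: index 0 -> 0 (same)
  Node 1: index 2 -> 6 (moved)
  Node 2: index 6 -> 5 (moved)
  Node 3: index 1 -> 1 (same)
  Node 4: index 3 -> 2 (moved)
  Node 5: index 4 -> 3 (moved)
  Node 6: index 7 -> 7 (same)
  Node 7: index 5 -> 4 (moved)
Nodes that changed position: 1 2 4 5 7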